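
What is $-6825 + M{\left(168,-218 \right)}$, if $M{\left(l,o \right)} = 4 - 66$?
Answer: $-6887$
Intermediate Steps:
$M{\left(l,o \right)} = -62$ ($M{\left(l,o \right)} = 4 - 66 = -62$)
$-6825 + M{\left(168,-218 \right)} = -6825 - 62 = -6887$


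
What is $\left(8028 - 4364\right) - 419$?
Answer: $3245$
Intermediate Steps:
$\left(8028 - 4364\right) - 419 = 3664 - 419 = 3245$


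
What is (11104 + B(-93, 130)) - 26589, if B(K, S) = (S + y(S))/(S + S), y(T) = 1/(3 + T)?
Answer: -535454009/34580 ≈ -15485.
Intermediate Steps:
B(K, S) = (S + 1/(3 + S))/(2*S) (B(K, S) = (S + 1/(3 + S))/(S + S) = (S + 1/(3 + S))/((2*S)) = (S + 1/(3 + S))*(1/(2*S)) = (S + 1/(3 + S))/(2*S))
(11104 + B(-93, 130)) - 26589 = (11104 + (½)*(1 + 130*(3 + 130))/(130*(3 + 130))) - 26589 = (11104 + (½)*(1/130)*(1 + 130*133)/133) - 26589 = (11104 + (½)*(1/130)*(1/133)*(1 + 17290)) - 26589 = (11104 + (½)*(1/130)*(1/133)*17291) - 26589 = (11104 + 17291/34580) - 26589 = 383993611/34580 - 26589 = -535454009/34580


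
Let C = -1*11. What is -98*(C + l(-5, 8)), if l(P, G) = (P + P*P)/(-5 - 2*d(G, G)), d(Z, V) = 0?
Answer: 1470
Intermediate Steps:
C = -11
l(P, G) = -P/5 - P²/5 (l(P, G) = (P + P*P)/(-5 - 2*0) = (P + P²)/(-5 + 0) = (P + P²)/(-5) = (P + P²)*(-⅕) = -P/5 - P²/5)
-98*(C + l(-5, 8)) = -98*(-11 - ⅕*(-5)*(1 - 5)) = -98*(-11 - ⅕*(-5)*(-4)) = -98*(-11 - 4) = -98*(-15) = 1470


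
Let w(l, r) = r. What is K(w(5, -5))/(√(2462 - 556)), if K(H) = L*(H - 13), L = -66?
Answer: 594*√1906/953 ≈ 27.212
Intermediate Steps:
K(H) = 858 - 66*H (K(H) = -66*(H - 13) = -66*(-13 + H) = 858 - 66*H)
K(w(5, -5))/(√(2462 - 556)) = (858 - 66*(-5))/(√(2462 - 556)) = (858 + 330)/(√1906) = 1188*(√1906/1906) = 594*√1906/953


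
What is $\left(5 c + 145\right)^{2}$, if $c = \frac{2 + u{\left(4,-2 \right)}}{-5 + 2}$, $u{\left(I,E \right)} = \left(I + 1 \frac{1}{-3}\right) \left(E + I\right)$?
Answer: $\frac{1357225}{81} \approx 16756.0$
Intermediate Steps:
$u{\left(I,E \right)} = \left(- \frac{1}{3} + I\right) \left(E + I\right)$ ($u{\left(I,E \right)} = \left(I + 1 \left(- \frac{1}{3}\right)\right) \left(E + I\right) = \left(I - \frac{1}{3}\right) \left(E + I\right) = \left(- \frac{1}{3} + I\right) \left(E + I\right)$)
$c = - \frac{28}{9}$ ($c = \frac{2 - \left(\frac{26}{3} - 16\right)}{-5 + 2} = \frac{2 + \left(16 + \frac{2}{3} - \frac{4}{3} - 8\right)}{-3} = \left(2 + \frac{22}{3}\right) \left(- \frac{1}{3}\right) = \frac{28}{3} \left(- \frac{1}{3}\right) = - \frac{28}{9} \approx -3.1111$)
$\left(5 c + 145\right)^{2} = \left(5 \left(- \frac{28}{9}\right) + 145\right)^{2} = \left(- \frac{140}{9} + 145\right)^{2} = \left(\frac{1165}{9}\right)^{2} = \frac{1357225}{81}$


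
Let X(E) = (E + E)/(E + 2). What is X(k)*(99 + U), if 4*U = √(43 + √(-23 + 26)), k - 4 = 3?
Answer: 154 + 7*√(43 + √3)/18 ≈ 156.60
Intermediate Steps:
k = 7 (k = 4 + 3 = 7)
X(E) = 2*E/(2 + E) (X(E) = (2*E)/(2 + E) = 2*E/(2 + E))
U = √(43 + √3)/4 (U = √(43 + √(-23 + 26))/4 = √(43 + √3)/4 ≈ 1.6721)
X(k)*(99 + U) = (2*7/(2 + 7))*(99 + √(43 + √3)/4) = (2*7/9)*(99 + √(43 + √3)/4) = (2*7*(⅑))*(99 + √(43 + √3)/4) = 14*(99 + √(43 + √3)/4)/9 = 154 + 7*√(43 + √3)/18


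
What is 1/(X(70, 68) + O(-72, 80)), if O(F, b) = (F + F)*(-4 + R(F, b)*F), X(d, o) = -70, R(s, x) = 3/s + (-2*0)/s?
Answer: 1/74 ≈ 0.013514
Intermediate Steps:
R(s, x) = 3/s (R(s, x) = 3/s + 0/s = 3/s + 0 = 3/s)
O(F, b) = -2*F (O(F, b) = (F + F)*(-4 + (3/F)*F) = (2*F)*(-4 + 3) = (2*F)*(-1) = -2*F)
1/(X(70, 68) + O(-72, 80)) = 1/(-70 - 2*(-72)) = 1/(-70 + 144) = 1/74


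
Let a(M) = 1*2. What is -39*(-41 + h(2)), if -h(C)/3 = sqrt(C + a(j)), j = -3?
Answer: 1833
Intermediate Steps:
a(M) = 2
h(C) = -3*sqrt(2 + C) (h(C) = -3*sqrt(C + 2) = -3*sqrt(2 + C))
-39*(-41 + h(2)) = -39*(-41 - 3*sqrt(2 + 2)) = -39*(-41 - 3*sqrt(4)) = -39*(-41 - 3*2) = -39*(-41 - 6) = -39*(-47) = 1833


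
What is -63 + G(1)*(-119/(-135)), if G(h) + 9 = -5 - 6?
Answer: -2177/27 ≈ -80.630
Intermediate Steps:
G(h) = -20 (G(h) = -9 + (-5 - 6) = -9 - 11 = -20)
-63 + G(1)*(-119/(-135)) = -63 - (-2380)/(-135) = -63 - (-2380)*(-1)/135 = -63 - 20*119/135 = -63 - 476/27 = -2177/27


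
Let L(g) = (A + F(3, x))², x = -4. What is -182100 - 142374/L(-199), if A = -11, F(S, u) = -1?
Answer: -4394129/24 ≈ -1.8309e+5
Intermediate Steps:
L(g) = 144 (L(g) = (-11 - 1)² = (-12)² = 144)
-182100 - 142374/L(-199) = -182100 - 142374/144 = -182100 - 1*23729/24 = -182100 - 23729/24 = -4394129/24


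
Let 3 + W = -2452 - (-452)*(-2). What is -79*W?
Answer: 265361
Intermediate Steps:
W = -3359 (W = -3 + (-2452 - (-452)*(-2)) = -3 + (-2452 - 1*904) = -3 + (-2452 - 904) = -3 - 3356 = -3359)
-79*W = -79*(-3359) = 265361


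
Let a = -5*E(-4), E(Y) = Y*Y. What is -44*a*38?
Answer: 133760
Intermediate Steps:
E(Y) = Y²
a = -80 (a = -5*(-4)² = -5*16 = -80)
-44*a*38 = -44*(-80)*38 = 3520*38 = 133760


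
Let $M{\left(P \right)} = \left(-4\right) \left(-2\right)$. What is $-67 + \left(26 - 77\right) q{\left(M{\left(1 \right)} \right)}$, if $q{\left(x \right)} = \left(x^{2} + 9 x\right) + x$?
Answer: $-7411$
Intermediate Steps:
$M{\left(P \right)} = 8$
$q{\left(x \right)} = x^{2} + 10 x$
$-67 + \left(26 - 77\right) q{\left(M{\left(1 \right)} \right)} = -67 + \left(26 - 77\right) 8 \left(10 + 8\right) = -67 + \left(26 - 77\right) 8 \cdot 18 = -67 - 7344 = -7411$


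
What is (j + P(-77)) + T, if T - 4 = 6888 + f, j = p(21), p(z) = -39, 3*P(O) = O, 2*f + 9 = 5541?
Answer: 28780/3 ≈ 9593.3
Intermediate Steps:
f = 2766 (f = -9/2 + (1/2)*5541 = -9/2 + 5541/2 = 2766)
P(O) = O/3
j = -39
T = 9658 (T = 4 + (6888 + 2766) = 4 + 9654 = 9658)
(j + P(-77)) + T = (-39 + (1/3)*(-77)) + 9658 = (-39 - 77/3) + 9658 = -194/3 + 9658 = 28780/3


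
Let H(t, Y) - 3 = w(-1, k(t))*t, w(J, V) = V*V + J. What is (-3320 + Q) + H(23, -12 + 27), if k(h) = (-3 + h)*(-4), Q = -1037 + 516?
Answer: 143339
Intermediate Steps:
Q = -521
k(h) = 12 - 4*h
w(J, V) = J + V² (w(J, V) = V² + J = J + V²)
H(t, Y) = 3 + t*(-1 + (12 - 4*t)²) (H(t, Y) = 3 + (-1 + (12 - 4*t)²)*t = 3 + t*(-1 + (12 - 4*t)²))
(-3320 + Q) + H(23, -12 + 27) = (-3320 - 521) + (3 + 23*(-1 + 16*(-3 + 23)²)) = -3841 + (3 + 23*(-1 + 16*20²)) = -3841 + (3 + 23*(-1 + 16*400)) = -3841 + (3 + 23*(-1 + 6400)) = -3841 + (3 + 23*6399) = -3841 + (3 + 147177) = -3841 + 147180 = 143339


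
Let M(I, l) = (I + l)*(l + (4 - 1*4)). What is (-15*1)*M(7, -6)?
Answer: 90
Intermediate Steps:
M(I, l) = l*(I + l) (M(I, l) = (I + l)*(l + (4 - 4)) = (I + l)*(l + 0) = (I + l)*l = l*(I + l))
(-15*1)*M(7, -6) = (-15*1)*(-6*(7 - 6)) = -(-90) = -15*(-6) = 90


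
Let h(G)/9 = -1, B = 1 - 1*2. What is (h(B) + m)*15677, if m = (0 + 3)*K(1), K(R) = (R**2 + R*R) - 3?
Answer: -188124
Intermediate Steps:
B = -1 (B = 1 - 2 = -1)
h(G) = -9 (h(G) = 9*(-1) = -9)
K(R) = -3 + 2*R**2 (K(R) = (R**2 + R**2) - 3 = 2*R**2 - 3 = -3 + 2*R**2)
m = -3 (m = (0 + 3)*(-3 + 2*1**2) = 3*(-3 + 2*1) = 3*(-3 + 2) = 3*(-1) = -3)
(h(B) + m)*15677 = (-9 - 3)*15677 = -12*15677 = -188124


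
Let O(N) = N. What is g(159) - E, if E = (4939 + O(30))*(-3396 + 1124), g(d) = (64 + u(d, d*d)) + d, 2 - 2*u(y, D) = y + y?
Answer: 11289633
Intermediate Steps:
u(y, D) = 1 - y (u(y, D) = 1 - (y + y)/2 = 1 - y)
g(d) = 65 (g(d) = (64 + (1 - d)) + d = (65 - d) + d = 65)
E = -11289568 (E = (4939 + 30)*(-3396 + 1124) = 4969*(-2272) = -11289568)
g(159) - E = 65 - 1*(-11289568) = 65 + 11289568 = 11289633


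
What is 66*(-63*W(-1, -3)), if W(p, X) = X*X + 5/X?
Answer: -30492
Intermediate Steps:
W(p, X) = X² + 5/X
66*(-63*W(-1, -3)) = 66*(-63*(5 + (-3)³)/(-3)) = 66*(-(-21)*(5 - 27)) = 66*(-(-21)*(-22)) = 66*(-63*22/3) = 66*(-462) = -30492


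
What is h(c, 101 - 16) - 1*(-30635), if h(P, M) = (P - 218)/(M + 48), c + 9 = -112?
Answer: 4074116/133 ≈ 30632.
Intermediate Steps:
c = -121 (c = -9 - 112 = -121)
h(P, M) = (-218 + P)/(48 + M)
h(c, 101 - 16) - 1*(-30635) = (-218 - 121)/(48 + (101 - 16)) - 1*(-30635) = -339/(48 + 85) + 30635 = -339/133 + 30635 = 4074116/133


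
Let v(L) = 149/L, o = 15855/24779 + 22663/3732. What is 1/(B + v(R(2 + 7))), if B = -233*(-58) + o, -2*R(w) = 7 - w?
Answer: 92475228/1264109777501 ≈ 7.3154e-5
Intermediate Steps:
R(w) = -7/2 + w/2 (R(w) = -(7 - w)/2 = -7/2 + w/2)
o = 620737337/92475228 (o = 15855*(1/24779) + 22663*(1/3732) = 15855/24779 + 22663/3732 = 620737337/92475228 ≈ 6.7125)
B = 1250330968529/92475228 (B = -233*(-58) + 620737337/92475228 = 13514 + 620737337/92475228 = 1250330968529/92475228 ≈ 13521.)
1/(B + v(R(2 + 7))) = 1/(1250330968529/92475228 + 149/(-7/2 + (2 + 7)/2)) = 1/(1250330968529/92475228 + 149/(-7/2 + (½)*9)) = 1/(1250330968529/92475228 + 149/(-7/2 + 9/2)) = 1/(1250330968529/92475228 + 149/1) = 1/(1250330968529/92475228 + 149*1) = 1/(1250330968529/92475228 + 149) = 1/(1264109777501/92475228) = 92475228/1264109777501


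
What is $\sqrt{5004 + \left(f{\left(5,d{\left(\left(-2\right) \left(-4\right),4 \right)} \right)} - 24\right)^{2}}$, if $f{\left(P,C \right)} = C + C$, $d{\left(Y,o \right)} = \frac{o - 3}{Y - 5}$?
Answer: $\frac{4 \sqrt{3121}}{3} \approx 74.488$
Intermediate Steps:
$d{\left(Y,o \right)} = \frac{-3 + o}{-5 + Y}$
$f{\left(P,C \right)} = 2 C$
$\sqrt{5004 + \left(f{\left(5,d{\left(\left(-2\right) \left(-4\right),4 \right)} \right)} - 24\right)^{2}} = \sqrt{5004 + \left(2 \frac{-3 + 4}{-5 - -8} - 24\right)^{2}} = \sqrt{5004 + \left(2 \frac{1}{-5 + 8} \cdot 1 - 24\right)^{2}} = \sqrt{5004 + \left(2 \cdot \frac{1}{3} \cdot 1 - 24\right)^{2}} = \sqrt{5004 + \left(2 \cdot \frac{1}{3} - 24\right)^{2}} = \sqrt{5004 + \left(\frac{2}{3} - 24\right)^{2}} = \sqrt{5004 + \left(- \frac{70}{3}\right)^{2}} = \sqrt{5004 + \frac{4900}{9}} = \sqrt{\frac{49936}{9}} = \frac{4 \sqrt{3121}}{3}$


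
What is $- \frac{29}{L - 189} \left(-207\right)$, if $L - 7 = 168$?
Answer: $- \frac{6003}{14} \approx -428.79$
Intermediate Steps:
$L = 175$ ($L = 7 + 168 = 175$)
$- \frac{29}{L - 189} \left(-207\right) = - \frac{29}{175 - 189} \left(-207\right) = - \frac{29}{-14} \left(-207\right) = \left(-29\right) \left(- \frac{1}{14}\right) \left(-207\right) = \frac{29}{14} \left(-207\right) = - \frac{6003}{14}$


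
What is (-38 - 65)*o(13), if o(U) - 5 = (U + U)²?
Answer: -70143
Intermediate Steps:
o(U) = 5 + 4*U² (o(U) = 5 + (U + U)² = 5 + (2*U)² = 5 + 4*U²)
(-38 - 65)*o(13) = (-38 - 65)*(5 + 4*13²) = -103*(5 + 4*169) = -103*(5 + 676) = -103*681 = -70143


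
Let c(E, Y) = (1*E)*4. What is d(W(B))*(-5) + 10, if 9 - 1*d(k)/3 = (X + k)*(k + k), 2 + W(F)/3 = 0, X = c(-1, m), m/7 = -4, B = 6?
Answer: 1675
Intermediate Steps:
m = -28 (m = 7*(-4) = -28)
c(E, Y) = 4*E (c(E, Y) = E*4 = 4*E)
X = -4 (X = 4*(-1) = -4)
W(F) = -6 (W(F) = -6 + 3*0 = -6 + 0 = -6)
d(k) = 27 - 6*k*(-4 + k) (d(k) = 27 - 3*(-4 + k)*(k + k) = 27 - 3*(-4 + k)*2*k = 27 - 6*k*(-4 + k))
d(W(B))*(-5) + 10 = (27 - 6*(-6)² + 24*(-6))*(-5) + 10 = (27 - 6*36 - 144)*(-5) + 10 = (27 - 216 - 144)*(-5) + 10 = -333*(-5) + 10 = 1665 + 10 = 1675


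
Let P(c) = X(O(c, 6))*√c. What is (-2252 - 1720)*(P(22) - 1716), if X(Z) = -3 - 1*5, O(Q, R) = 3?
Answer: 6815952 + 31776*√22 ≈ 6.9650e+6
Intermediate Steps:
X(Z) = -8 (X(Z) = -3 - 5 = -8)
P(c) = -8*√c
(-2252 - 1720)*(P(22) - 1716) = (-2252 - 1720)*(-8*√22 - 1716) = -3972*(-1716 - 8*√22) = 6815952 + 31776*√22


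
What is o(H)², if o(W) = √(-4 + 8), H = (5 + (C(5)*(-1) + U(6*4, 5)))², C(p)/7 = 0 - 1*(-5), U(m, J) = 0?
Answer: 4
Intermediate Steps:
C(p) = 35 (C(p) = 7*(0 - 1*(-5)) = 7*(0 + 5) = 7*5 = 35)
H = 900 (H = (5 + (35*(-1) + 0))² = (5 + (-35 + 0))² = (5 - 35)² = (-30)² = 900)
o(W) = 2 (o(W) = √4 = 2)
o(H)² = 2² = 4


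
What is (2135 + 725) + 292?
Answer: 3152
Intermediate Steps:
(2135 + 725) + 292 = 2860 + 292 = 3152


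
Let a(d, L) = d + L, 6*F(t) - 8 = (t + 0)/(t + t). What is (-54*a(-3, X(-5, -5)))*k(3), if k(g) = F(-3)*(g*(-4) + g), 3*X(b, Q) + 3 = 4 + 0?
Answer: -1836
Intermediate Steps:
X(b, Q) = ⅓ (X(b, Q) = -1 + (4 + 0)/3 = -1 + (⅓)*4 = -1 + 4/3 = ⅓)
F(t) = 17/12 (F(t) = 4/3 + ((t + 0)/(t + t))/6 = 4/3 + (t/((2*t)))/6 = 4/3 + (t*(1/(2*t)))/6 = 4/3 + (⅙)*(½) = 4/3 + 1/12 = 17/12)
a(d, L) = L + d
k(g) = -17*g/4 (k(g) = 17*(g*(-4) + g)/12 = 17*(-4*g + g)/12 = 17*(-3*g)/12 = -17*g/4)
(-54*a(-3, X(-5, -5)))*k(3) = (-54*(⅓ - 3))*(-17/4*3) = -54*(-8/3)*(-51/4) = 144*(-51/4) = -1836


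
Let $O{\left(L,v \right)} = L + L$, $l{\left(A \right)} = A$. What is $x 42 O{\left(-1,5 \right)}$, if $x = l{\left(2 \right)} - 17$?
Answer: $1260$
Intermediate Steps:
$O{\left(L,v \right)} = 2 L$
$x = -15$ ($x = 2 - 17 = -15$)
$x 42 O{\left(-1,5 \right)} = \left(-15\right) 42 \cdot 2 \left(-1\right) = \left(-630\right) \left(-2\right) = 1260$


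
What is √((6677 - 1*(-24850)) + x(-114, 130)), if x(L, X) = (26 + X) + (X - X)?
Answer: √31683 ≈ 178.00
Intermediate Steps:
x(L, X) = 26 + X (x(L, X) = (26 + X) + 0 = 26 + X)
√((6677 - 1*(-24850)) + x(-114, 130)) = √((6677 - 1*(-24850)) + (26 + 130)) = √((6677 + 24850) + 156) = √(31527 + 156) = √31683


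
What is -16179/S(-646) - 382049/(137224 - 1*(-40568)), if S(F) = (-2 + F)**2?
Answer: -283507639/129610368 ≈ -2.1874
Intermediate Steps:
-16179/S(-646) - 382049/(137224 - 1*(-40568)) = -16179/(-2 - 646)**2 - 382049/(137224 - 1*(-40568)) = -16179/((-648)**2) - 382049/(137224 + 40568) = -16179/419904 - 382049/177792 = -16179*1/419904 - 382049*1/177792 = -5393/139968 - 382049/177792 = -283507639/129610368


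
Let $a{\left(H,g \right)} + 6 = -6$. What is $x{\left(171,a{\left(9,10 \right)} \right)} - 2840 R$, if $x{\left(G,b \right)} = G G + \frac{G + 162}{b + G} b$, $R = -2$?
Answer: $\frac{1849481}{53} \approx 34896.0$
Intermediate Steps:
$a{\left(H,g \right)} = -12$ ($a{\left(H,g \right)} = -6 - 6 = -12$)
$x{\left(G,b \right)} = G^{2} + \frac{b \left(162 + G\right)}{G + b}$ ($x{\left(G,b \right)} = G^{2} + \frac{162 + G}{G + b} b = G^{2} + \frac{b \left(162 + G\right)}{G + b}$)
$x{\left(171,a{\left(9,10 \right)} \right)} - 2840 R = \frac{171^{3} + 162 \left(-12\right) + 171 \left(-12\right) - 12 \cdot 171^{2}}{171 - 12} - -5680 = \frac{5000211 - 1944 - 2052 - 350892}{159} + 5680 = \frac{1}{159} \cdot 4645323 + 5680 = \frac{1548441}{53} + 5680 = \frac{1849481}{53}$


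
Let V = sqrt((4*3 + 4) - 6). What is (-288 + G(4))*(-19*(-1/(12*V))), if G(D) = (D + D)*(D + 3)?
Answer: -551*sqrt(10)/15 ≈ -116.16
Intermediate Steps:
V = sqrt(10) (V = sqrt((12 + 4) - 6) = sqrt(16 - 6) = sqrt(10) ≈ 3.1623)
G(D) = 2*D*(3 + D) (G(D) = (2*D)*(3 + D) = 2*D*(3 + D))
(-288 + G(4))*(-19*(-1/(12*V))) = (-288 + 2*4*(3 + 4))*(-19*(-sqrt(10)/120)) = (-288 + 2*4*7)*(-(-19)*sqrt(10)/120) = (-288 + 56)*(19*sqrt(10)/120) = -551*sqrt(10)/15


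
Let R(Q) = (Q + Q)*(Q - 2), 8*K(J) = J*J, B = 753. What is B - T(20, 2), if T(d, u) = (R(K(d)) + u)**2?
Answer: -23058451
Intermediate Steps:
K(J) = J**2/8 (K(J) = (J*J)/8 = J**2/8)
R(Q) = 2*Q*(-2 + Q) (R(Q) = (2*Q)*(-2 + Q) = 2*Q*(-2 + Q))
T(d, u) = (u + d**2*(-2 + d**2/8)/4)**2 (T(d, u) = (2*(d**2/8)*(-2 + d**2/8) + u)**2 = (d**2*(-2 + d**2/8)/4 + u)**2 = (u + d**2*(-2 + d**2/8)/4)**2)
B - T(20, 2) = 753 - (32*2 + 20**2*(-16 + 20**2))**2/1024 = 753 - (64 + 400*(-16 + 400))**2/1024 = 753 - (64 + 400*384)**2/1024 = 753 - (64 + 153600)**2/1024 = 753 - 153664**2/1024 = 753 - 23612624896/1024 = 753 - 1*23059204 = 753 - 23059204 = -23058451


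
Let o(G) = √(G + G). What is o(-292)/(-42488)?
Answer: -I*√146/21244 ≈ -0.00056877*I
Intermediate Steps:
o(G) = √2*√G (o(G) = √(2*G) = √2*√G)
o(-292)/(-42488) = (√2*√(-292))/(-42488) = (√2*(2*I*√73))*(-1/42488) = (2*I*√146)*(-1/42488) = -I*√146/21244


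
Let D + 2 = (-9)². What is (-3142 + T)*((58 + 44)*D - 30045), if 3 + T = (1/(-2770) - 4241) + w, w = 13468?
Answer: -370418045193/2770 ≈ -1.3372e+8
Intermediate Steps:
T = 25550479/2770 (T = -3 + ((1/(-2770) - 4241) + 13468) = -3 + ((-1/2770 - 4241) + 13468) = -3 + (-11747571/2770 + 13468) = -3 + 25558789/2770 = 25550479/2770 ≈ 9224.0)
D = 79 (D = -2 + (-9)² = -2 + 81 = 79)
(-3142 + T)*((58 + 44)*D - 30045) = (-3142 + 25550479/2770)*((58 + 44)*79 - 30045) = 16847139*(102*79 - 30045)/2770 = 16847139*(8058 - 30045)/2770 = (16847139/2770)*(-21987) = -370418045193/2770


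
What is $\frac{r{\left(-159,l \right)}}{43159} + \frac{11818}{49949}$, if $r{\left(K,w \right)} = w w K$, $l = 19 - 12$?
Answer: $\frac{120900403}{2155748891} \approx 0.056083$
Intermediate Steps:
$l = 7$
$r{\left(K,w \right)} = K w^{2}$ ($r{\left(K,w \right)} = w^{2} K = K w^{2}$)
$\frac{r{\left(-159,l \right)}}{43159} + \frac{11818}{49949} = \frac{\left(-159\right) 7^{2}}{43159} + \frac{11818}{49949} = \left(-159\right) 49 \cdot \frac{1}{43159} + 11818 \cdot \frac{1}{49949} = \left(-7791\right) \frac{1}{43159} + \frac{11818}{49949} = - \frac{7791}{43159} + \frac{11818}{49949} = \frac{120900403}{2155748891}$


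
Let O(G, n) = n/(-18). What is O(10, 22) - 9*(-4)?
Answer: 313/9 ≈ 34.778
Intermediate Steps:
O(G, n) = -n/18 (O(G, n) = n*(-1/18) = -n/18)
O(10, 22) - 9*(-4) = -1/18*22 - 9*(-4) = -11/9 + 36 = 313/9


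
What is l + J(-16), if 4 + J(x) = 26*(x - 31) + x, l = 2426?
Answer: 1184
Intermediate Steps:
J(x) = -810 + 27*x (J(x) = -4 + (26*(x - 31) + x) = -4 + (26*(-31 + x) + x) = -4 + ((-806 + 26*x) + x) = -4 + (-806 + 27*x) = -810 + 27*x)
l + J(-16) = 2426 + (-810 + 27*(-16)) = 2426 + (-810 - 432) = 2426 - 1242 = 1184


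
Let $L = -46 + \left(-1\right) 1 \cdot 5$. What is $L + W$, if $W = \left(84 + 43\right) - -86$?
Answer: $162$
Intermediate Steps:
$W = 213$ ($W = 127 + 86 = 213$)
$L = -51$ ($L = -46 - 5 = -51$)
$L + W = -51 + 213 = 162$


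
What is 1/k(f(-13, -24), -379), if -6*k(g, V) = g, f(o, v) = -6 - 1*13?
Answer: 6/19 ≈ 0.31579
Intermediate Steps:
f(o, v) = -19 (f(o, v) = -6 - 13 = -19)
k(g, V) = -g/6
1/k(f(-13, -24), -379) = 1/(-1/6*(-19)) = 1/(19/6) = 6/19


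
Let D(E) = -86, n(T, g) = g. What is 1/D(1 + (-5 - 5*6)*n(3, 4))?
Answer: -1/86 ≈ -0.011628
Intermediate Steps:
1/D(1 + (-5 - 5*6)*n(3, 4)) = 1/(-86) = -1/86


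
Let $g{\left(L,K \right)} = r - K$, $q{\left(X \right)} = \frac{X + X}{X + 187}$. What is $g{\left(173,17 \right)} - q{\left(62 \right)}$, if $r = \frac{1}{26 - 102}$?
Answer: $- \frac{331381}{18924} \approx -17.511$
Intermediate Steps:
$r = - \frac{1}{76}$ ($r = \frac{1}{-76} = - \frac{1}{76} \approx -0.013158$)
$q{\left(X \right)} = \frac{2 X}{187 + X}$
$g{\left(L,K \right)} = - \frac{1}{76} - K$
$g{\left(173,17 \right)} - q{\left(62 \right)} = \left(- \frac{1}{76} - 17\right) - 2 \cdot 62 \frac{1}{187 + 62} = \left(- \frac{1}{76} - 17\right) - 2 \cdot 62 \cdot \frac{1}{249} = - \frac{1293}{76} - 2 \cdot 62 \cdot \frac{1}{249} = - \frac{1293}{76} - \frac{124}{249} = - \frac{331381}{18924}$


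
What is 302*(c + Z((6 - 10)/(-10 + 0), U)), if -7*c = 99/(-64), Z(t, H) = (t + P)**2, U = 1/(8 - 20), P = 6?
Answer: 69645277/5600 ≈ 12437.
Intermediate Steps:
U = -1/12 (U = 1/(-12) = -1/12 ≈ -0.083333)
Z(t, H) = (6 + t)**2 (Z(t, H) = (t + 6)**2 = (6 + t)**2)
c = 99/448 (c = -99/(7*(-64)) = -99*(-1)/(7*64) = -1/7*(-99/64) = 99/448 ≈ 0.22098)
302*(c + Z((6 - 10)/(-10 + 0), U)) = 302*(99/448 + (6 + (6 - 10)/(-10 + 0))**2) = 302*(99/448 + (6 - 4/(-10))**2) = 302*(99/448 + (6 - 4*(-1/10))**2) = 302*(99/448 + (6 + 2/5)**2) = 302*(99/448 + (32/5)**2) = 302*(99/448 + 1024/25) = 302*(461227/11200) = 69645277/5600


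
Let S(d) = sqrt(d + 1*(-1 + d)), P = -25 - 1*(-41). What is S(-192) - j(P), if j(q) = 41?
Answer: -41 + I*sqrt(385) ≈ -41.0 + 19.621*I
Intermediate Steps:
P = 16 (P = -25 + 41 = 16)
S(d) = sqrt(-1 + 2*d) (S(d) = sqrt(d + (-1 + d)) = sqrt(-1 + 2*d))
S(-192) - j(P) = sqrt(-1 + 2*(-192)) - 1*41 = sqrt(-1 - 384) - 41 = sqrt(-385) - 41 = I*sqrt(385) - 41 = -41 + I*sqrt(385)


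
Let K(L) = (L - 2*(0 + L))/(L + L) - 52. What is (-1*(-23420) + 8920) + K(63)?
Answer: 64575/2 ≈ 32288.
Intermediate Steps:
K(L) = -105/2 (K(L) = (L - 2*L)/((2*L)) - 52 = (-L)*(1/(2*L)) - 52 = -½ - 52 = -105/2)
(-1*(-23420) + 8920) + K(63) = (-1*(-23420) + 8920) - 105/2 = (23420 + 8920) - 105/2 = 32340 - 105/2 = 64575/2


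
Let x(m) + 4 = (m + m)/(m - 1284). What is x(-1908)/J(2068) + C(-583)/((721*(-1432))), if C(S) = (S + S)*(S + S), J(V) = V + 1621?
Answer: -23836913901/18091748738 ≈ -1.3176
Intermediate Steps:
x(m) = -4 + 2*m/(-1284 + m) (x(m) = -4 + (m + m)/(m - 1284) = -4 + (2*m)/(-1284 + m) = -4 + 2*m/(-1284 + m))
J(V) = 1621 + V
C(S) = 4*S**2 (C(S) = (2*S)*(2*S) = 4*S**2)
x(-1908)/J(2068) + C(-583)/((721*(-1432))) = (2*(2568 - 1*(-1908))/(-1284 - 1908))/(1621 + 2068) + (4*(-583)**2)/((721*(-1432))) = (2*(2568 + 1908)/(-3192))/3689 + (4*339889)/(-1032472) = (2*(-1/3192)*4476)*(1/3689) + 1359556*(-1/1032472) = -373/133*1/3689 - 339889/258118 = -373/490637 - 339889/258118 = -23836913901/18091748738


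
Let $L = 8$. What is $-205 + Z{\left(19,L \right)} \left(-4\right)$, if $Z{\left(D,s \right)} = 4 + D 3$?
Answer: $-449$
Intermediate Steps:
$Z{\left(D,s \right)} = 4 + 3 D$
$-205 + Z{\left(19,L \right)} \left(-4\right) = -205 + \left(4 + 3 \cdot 19\right) \left(-4\right) = -205 + \left(4 + 57\right) \left(-4\right) = -205 + 61 \left(-4\right) = -205 - 244 = -449$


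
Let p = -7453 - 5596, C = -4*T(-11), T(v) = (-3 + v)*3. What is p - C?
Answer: -13217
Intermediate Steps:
T(v) = -9 + 3*v
C = 168 (C = -4*(-9 + 3*(-11)) = -4*(-9 - 33) = -4*(-42) = 168)
p = -13049
p - C = -13049 - 1*168 = -13049 - 168 = -13217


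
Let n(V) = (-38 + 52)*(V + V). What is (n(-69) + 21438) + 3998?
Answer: 23504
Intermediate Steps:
n(V) = 28*V (n(V) = 14*(2*V) = 28*V)
(n(-69) + 21438) + 3998 = (28*(-69) + 21438) + 3998 = (-1932 + 21438) + 3998 = 19506 + 3998 = 23504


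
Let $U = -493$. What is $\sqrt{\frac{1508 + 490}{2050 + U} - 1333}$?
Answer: $\frac{i \sqrt{39856951}}{173} \approx 36.493 i$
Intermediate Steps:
$\sqrt{\frac{1508 + 490}{2050 + U} - 1333} = \sqrt{\frac{1508 + 490}{2050 - 493} - 1333} = \sqrt{\frac{1998}{1557} - 1333} = \sqrt{1998 \cdot \frac{1}{1557} - 1333} = \sqrt{\frac{222}{173} - 1333} = \sqrt{- \frac{230387}{173}} = \frac{i \sqrt{39856951}}{173}$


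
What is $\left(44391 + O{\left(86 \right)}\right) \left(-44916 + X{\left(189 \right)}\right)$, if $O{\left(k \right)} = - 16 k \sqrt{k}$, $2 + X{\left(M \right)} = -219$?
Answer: $-2003676567 + 62108512 \sqrt{86} \approx -1.4277 \cdot 10^{9}$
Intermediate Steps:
$X{\left(M \right)} = -221$ ($X{\left(M \right)} = -2 - 219 = -221$)
$O{\left(k \right)} = - 16 k^{\frac{3}{2}}$
$\left(44391 + O{\left(86 \right)}\right) \left(-44916 + X{\left(189 \right)}\right) = \left(44391 - 16 \cdot 86^{\frac{3}{2}}\right) \left(-44916 - 221\right) = \left(44391 - 16 \cdot 86 \sqrt{86}\right) \left(-45137\right) = \left(44391 - 1376 \sqrt{86}\right) \left(-45137\right) = -2003676567 + 62108512 \sqrt{86}$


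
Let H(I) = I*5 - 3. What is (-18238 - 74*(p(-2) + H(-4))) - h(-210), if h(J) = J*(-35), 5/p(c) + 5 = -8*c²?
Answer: -23876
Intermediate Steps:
p(c) = 5/(-5 - 8*c²)
H(I) = -3 + 5*I (H(I) = 5*I - 3 = -3 + 5*I)
h(J) = -35*J
(-18238 - 74*(p(-2) + H(-4))) - h(-210) = (-18238 - 74*(-5/(5 + 8*(-2)²) + (-3 + 5*(-4)))) - (-35)*(-210) = (-18238 - 74*(-5/(5 + 8*4) + (-3 - 20))) - 1*7350 = (-18238 - 74*(-5/(5 + 32) - 23)) - 7350 = (-18238 - 74*(-5/37 - 23)) - 7350 = (-18238 - 74*(-856)/37) - 7350 = (-18238 - 1*(-1712)) - 7350 = (-18238 + 1712) - 7350 = -16526 - 7350 = -23876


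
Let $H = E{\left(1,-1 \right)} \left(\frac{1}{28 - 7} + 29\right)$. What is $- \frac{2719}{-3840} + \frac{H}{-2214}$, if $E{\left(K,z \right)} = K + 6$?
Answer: $\frac{2619533}{4250880} \approx 0.61623$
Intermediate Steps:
$E{\left(K,z \right)} = 6 + K$
$H = \frac{610}{3}$ ($H = \left(6 + 1\right) \left(\frac{1}{28 - 7} + 29\right) = 7 \left(\frac{1}{21} + 29\right) = 7 \cdot \frac{610}{21} = \frac{610}{3} \approx 203.33$)
$- \frac{2719}{-3840} + \frac{H}{-2214} = - \frac{2719}{-3840} + \frac{610}{3 \left(-2214\right)} = \left(-2719\right) \left(- \frac{1}{3840}\right) + \frac{610}{3} \left(- \frac{1}{2214}\right) = \frac{2719}{3840} - \frac{305}{3321} = \frac{2619533}{4250880}$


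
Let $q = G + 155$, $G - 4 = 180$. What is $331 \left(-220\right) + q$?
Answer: $-72481$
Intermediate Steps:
$G = 184$ ($G = 4 + 180 = 184$)
$q = 339$ ($q = 184 + 155 = 339$)
$331 \left(-220\right) + q = 331 \left(-220\right) + 339 = -72820 + 339 = -72481$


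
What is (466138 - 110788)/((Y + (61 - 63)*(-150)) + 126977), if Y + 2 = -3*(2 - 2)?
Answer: 4738/1697 ≈ 2.7920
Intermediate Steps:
Y = -2 (Y = -2 - 3*(2 - 2) = -2 - 3*0 = -2 + 0 = -2)
(466138 - 110788)/((Y + (61 - 63)*(-150)) + 126977) = (466138 - 110788)/((-2 + (61 - 63)*(-150)) + 126977) = 355350/((-2 - 2*(-150)) + 126977) = 355350/((-2 + 300) + 126977) = 355350/(298 + 126977) = 355350/127275 = 355350*(1/127275) = 4738/1697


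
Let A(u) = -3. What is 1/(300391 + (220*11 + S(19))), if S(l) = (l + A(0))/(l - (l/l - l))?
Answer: 37/11204023 ≈ 3.3024e-6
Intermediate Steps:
S(l) = (-3 + l)/(-1 + 2*l) (S(l) = (l - 3)/(l - (l/l - l)) = (-3 + l)/(l - (1 - l)) = (-3 + l)/(l + (-1 + l)) = (-3 + l)/(-1 + 2*l))
1/(300391 + (220*11 + S(19))) = 1/(300391 + (220*11 + (-3 + 19)/(-1 + 2*19))) = 1/(300391 + (2420 + 16/(-1 + 38))) = 1/(300391 + (2420 + 16/37)) = 1/(300391 + 89556/37) = 1/(11204023/37) = 37/11204023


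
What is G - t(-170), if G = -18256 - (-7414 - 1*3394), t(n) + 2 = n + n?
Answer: -7106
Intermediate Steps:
t(n) = -2 + 2*n (t(n) = -2 + (n + n) = -2 + 2*n)
G = -7448 (G = -18256 - (-7414 - 3394) = -18256 - 1*(-10808) = -18256 + 10808 = -7448)
G - t(-170) = -7448 - (-2 + 2*(-170)) = -7448 - (-2 - 340) = -7448 - 1*(-342) = -7448 + 342 = -7106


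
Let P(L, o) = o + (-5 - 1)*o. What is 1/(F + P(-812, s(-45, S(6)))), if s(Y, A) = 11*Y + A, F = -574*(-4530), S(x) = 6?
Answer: 1/2602665 ≈ 3.8422e-7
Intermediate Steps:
F = 2600220
s(Y, A) = A + 11*Y
P(L, o) = -5*o (P(L, o) = o - 6*o = -5*o)
1/(F + P(-812, s(-45, S(6)))) = 1/(2600220 - 5*(6 + 11*(-45))) = 1/(2600220 - 5*(6 - 495)) = 1/(2600220 - 5*(-489)) = 1/(2600220 + 2445) = 1/2602665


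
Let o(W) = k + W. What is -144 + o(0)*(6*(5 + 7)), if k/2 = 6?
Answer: 720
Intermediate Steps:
k = 12 (k = 2*6 = 12)
o(W) = 12 + W
-144 + o(0)*(6*(5 + 7)) = -144 + (12 + 0)*(6*(5 + 7)) = -144 + 12*(6*12) = -144 + 12*72 = -144 + 864 = 720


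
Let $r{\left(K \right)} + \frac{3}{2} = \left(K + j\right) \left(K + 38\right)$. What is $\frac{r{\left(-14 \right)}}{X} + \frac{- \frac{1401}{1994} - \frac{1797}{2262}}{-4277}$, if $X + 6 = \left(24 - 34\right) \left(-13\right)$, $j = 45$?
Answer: $\frac{2387413240925}{398682744824} \approx 5.9883$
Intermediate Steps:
$r{\left(K \right)} = - \frac{3}{2} + \left(38 + K\right) \left(45 + K\right)$ ($r{\left(K \right)} = - \frac{3}{2} + \left(K + 45\right) \left(K + 38\right) = - \frac{3}{2} + \left(45 + K\right) \left(38 + K\right) = - \frac{3}{2} + \left(38 + K\right) \left(45 + K\right)$)
$X = 124$ ($X = -6 + \left(24 - 34\right) \left(-13\right) = -6 - -130 = -6 + 130 = 124$)
$\frac{r{\left(-14 \right)}}{X} + \frac{- \frac{1401}{1994} - \frac{1797}{2262}}{-4277} = \frac{\frac{3417}{2} + \left(-14\right)^{2} + 83 \left(-14\right)}{124} + \frac{- \frac{1401}{1994} - \frac{1797}{2262}}{-4277} = \left(\frac{3417}{2} + 196 - 1162\right) \frac{1}{124} + \left(\left(-1401\right) \frac{1}{1994} - \frac{599}{754}\right) \left(- \frac{1}{4277}\right) = \frac{1485}{2} \cdot \frac{1}{124} + \left(- \frac{1401}{1994} - \frac{599}{754}\right) \left(- \frac{1}{4277}\right) = \frac{1485}{248} - - \frac{562690}{1607591713} = \frac{1485}{248} + \frac{562690}{1607591713} = \frac{2387413240925}{398682744824}$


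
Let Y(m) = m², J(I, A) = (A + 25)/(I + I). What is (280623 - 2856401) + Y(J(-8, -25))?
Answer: -2575778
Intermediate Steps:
J(I, A) = (25 + A)/(2*I) (J(I, A) = (25 + A)/((2*I)) = (25 + A)*(1/(2*I)) = (25 + A)/(2*I))
(280623 - 2856401) + Y(J(-8, -25)) = (280623 - 2856401) + ((½)*(25 - 25)/(-8))² = -2575778 + ((½)*(-⅛)*0)² = -2575778 + 0² = -2575778 + 0 = -2575778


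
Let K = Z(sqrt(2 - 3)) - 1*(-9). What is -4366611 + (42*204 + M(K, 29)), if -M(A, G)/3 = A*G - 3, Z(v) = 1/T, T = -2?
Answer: -8717547/2 ≈ -4.3588e+6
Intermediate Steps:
Z(v) = -1/2 (Z(v) = 1/(-2) = -1/2)
K = 17/2 (K = -1/2 - 1*(-9) = -1/2 + 9 = 17/2 ≈ 8.5000)
M(A, G) = 9 - 3*A*G (M(A, G) = -3*(A*G - 3) = -3*(-3 + A*G) = 9 - 3*A*G)
-4366611 + (42*204 + M(K, 29)) = -4366611 + (42*204 + (9 - 3*17/2*29)) = -4366611 + (8568 + (9 - 1479/2)) = -4366611 + (8568 - 1461/2) = -4366611 + 15675/2 = -8717547/2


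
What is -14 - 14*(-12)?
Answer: 154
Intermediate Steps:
-14 - 14*(-12) = -14 + 168 = 154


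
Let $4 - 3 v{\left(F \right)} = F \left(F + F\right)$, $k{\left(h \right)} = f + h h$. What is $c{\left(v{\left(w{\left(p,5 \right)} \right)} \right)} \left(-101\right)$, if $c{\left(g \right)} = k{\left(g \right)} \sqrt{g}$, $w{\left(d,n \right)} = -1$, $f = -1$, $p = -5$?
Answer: $\frac{505 \sqrt{6}}{27} \approx 45.815$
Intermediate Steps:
$k{\left(h \right)} = -1 + h^{2}$ ($k{\left(h \right)} = -1 + h h = -1 + h^{2}$)
$v{\left(F \right)} = \frac{4}{3} - \frac{2 F^{2}}{3}$ ($v{\left(F \right)} = \frac{4}{3} - \frac{F \left(F + F\right)}{3} = \frac{4}{3} - \frac{F 2 F}{3} = \frac{4}{3} - \frac{2 F^{2}}{3}$)
$c{\left(g \right)} = \sqrt{g} \left(-1 + g^{2}\right)$ ($c{\left(g \right)} = \left(-1 + g^{2}\right) \sqrt{g} = \sqrt{g} \left(-1 + g^{2}\right)$)
$c{\left(v{\left(w{\left(p,5 \right)} \right)} \right)} \left(-101\right) = \sqrt{\frac{4}{3} - \frac{2 \left(-1\right)^{2}}{3}} \left(-1 + \left(\frac{4}{3} - \frac{2 \left(-1\right)^{2}}{3}\right)^{2}\right) \left(-101\right) = \sqrt{\frac{4}{3} - \frac{2}{3}} \left(-1 + \left(\frac{4}{3} - \frac{2}{3}\right)^{2}\right) \left(-101\right) = \sqrt{\frac{2}{3}} \left(-1 + \left(\frac{2}{3}\right)^{2}\right) \left(-101\right) = \frac{\sqrt{6}}{3} \left(-1 + \frac{4}{9}\right) \left(-101\right) = \frac{\sqrt{6}}{3} \left(- \frac{5}{9}\right) \left(-101\right) = - \frac{5 \sqrt{6}}{27} \left(-101\right) = \frac{505 \sqrt{6}}{27}$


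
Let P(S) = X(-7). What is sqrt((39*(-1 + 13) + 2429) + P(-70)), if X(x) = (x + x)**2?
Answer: sqrt(3093) ≈ 55.615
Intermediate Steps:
X(x) = 4*x**2 (X(x) = (2*x)**2 = 4*x**2)
P(S) = 196 (P(S) = 4*(-7)**2 = 4*49 = 196)
sqrt((39*(-1 + 13) + 2429) + P(-70)) = sqrt((39*(-1 + 13) + 2429) + 196) = sqrt((39*12 + 2429) + 196) = sqrt((468 + 2429) + 196) = sqrt(2897 + 196) = sqrt(3093)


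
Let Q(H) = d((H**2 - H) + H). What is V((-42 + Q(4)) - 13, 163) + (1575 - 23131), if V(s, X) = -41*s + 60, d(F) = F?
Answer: -19897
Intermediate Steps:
Q(H) = H**2 (Q(H) = (H**2 - H) + H = H**2)
V(s, X) = 60 - 41*s
V((-42 + Q(4)) - 13, 163) + (1575 - 23131) = (60 - 41*((-42 + 4**2) - 13)) + (1575 - 23131) = (60 - 41*((-42 + 16) - 13)) - 21556 = (60 - 41*(-26 - 13)) - 21556 = (60 - 41*(-39)) - 21556 = (60 + 1599) - 21556 = 1659 - 21556 = -19897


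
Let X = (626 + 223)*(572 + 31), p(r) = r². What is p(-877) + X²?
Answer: 262090499938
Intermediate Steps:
X = 511947 (X = 849*603 = 511947)
p(-877) + X² = (-877)² + 511947² = 769129 + 262089730809 = 262090499938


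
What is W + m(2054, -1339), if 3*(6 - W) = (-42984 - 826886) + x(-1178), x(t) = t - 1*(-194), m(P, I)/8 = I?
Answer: 838736/3 ≈ 2.7958e+5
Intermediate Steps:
m(P, I) = 8*I
x(t) = 194 + t (x(t) = t + 194 = 194 + t)
W = 870872/3 (W = 6 - ((-42984 - 826886) + (194 - 1178))/3 = 6 - (-869870 - 984)/3 = 6 - 1/3*(-870854) = 6 + 870854/3 = 870872/3 ≈ 2.9029e+5)
W + m(2054, -1339) = 870872/3 + 8*(-1339) = 870872/3 - 10712 = 838736/3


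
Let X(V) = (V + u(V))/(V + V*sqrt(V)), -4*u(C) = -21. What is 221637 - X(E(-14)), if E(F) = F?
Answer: 5319287/24 + I*sqrt(14)/24 ≈ 2.2164e+5 + 0.1559*I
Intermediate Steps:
u(C) = 21/4 (u(C) = -1/4*(-21) = 21/4)
X(V) = (21/4 + V)/(V + V**(3/2)) (X(V) = (V + 21/4)/(V + V*sqrt(V)) = (21/4 + V)/(V + V**(3/2)))
221637 - X(E(-14)) = 221637 - (21/4 - 14)/(-14 + (-14)**(3/2)) = 221637 - (-35)/((-14 - 14*I*sqrt(14))*4) = 221637 - (-35)/(4*(-14 - 14*I*sqrt(14))) = 221637 + 35/(4*(-14 - 14*I*sqrt(14)))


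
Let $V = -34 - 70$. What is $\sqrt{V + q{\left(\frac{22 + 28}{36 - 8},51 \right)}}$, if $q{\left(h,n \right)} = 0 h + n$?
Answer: $i \sqrt{53} \approx 7.2801 i$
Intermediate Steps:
$q{\left(h,n \right)} = n$ ($q{\left(h,n \right)} = 0 + n = n$)
$V = -104$ ($V = -34 - 70 = -104$)
$\sqrt{V + q{\left(\frac{22 + 28}{36 - 8},51 \right)}} = \sqrt{-104 + 51} = \sqrt{-53} = i \sqrt{53}$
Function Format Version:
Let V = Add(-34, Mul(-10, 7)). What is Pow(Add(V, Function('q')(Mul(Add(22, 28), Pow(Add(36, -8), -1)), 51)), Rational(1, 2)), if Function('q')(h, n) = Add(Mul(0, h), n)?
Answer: Mul(I, Pow(53, Rational(1, 2))) ≈ Mul(7.2801, I)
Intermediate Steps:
Function('q')(h, n) = n (Function('q')(h, n) = Add(0, n) = n)
V = -104 (V = Add(-34, -70) = -104)
Pow(Add(V, Function('q')(Mul(Add(22, 28), Pow(Add(36, -8), -1)), 51)), Rational(1, 2)) = Pow(Add(-104, 51), Rational(1, 2)) = Pow(-53, Rational(1, 2)) = Mul(I, Pow(53, Rational(1, 2)))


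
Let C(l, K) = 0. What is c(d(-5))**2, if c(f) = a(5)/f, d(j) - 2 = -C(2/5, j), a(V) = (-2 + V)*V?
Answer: 225/4 ≈ 56.250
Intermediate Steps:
a(V) = V*(-2 + V)
d(j) = 2 (d(j) = 2 - 1*0 = 2 + 0 = 2)
c(f) = 15/f (c(f) = (5*(-2 + 5))/f = (5*3)/f = 15/f)
c(d(-5))**2 = (15/2)**2 = 225/4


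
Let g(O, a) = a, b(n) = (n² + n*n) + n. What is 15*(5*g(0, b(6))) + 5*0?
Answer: 5850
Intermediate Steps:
b(n) = n + 2*n² (b(n) = (n² + n²) + n = 2*n² + n = n + 2*n²)
15*(5*g(0, b(6))) + 5*0 = 15*(5*(6*(1 + 2*6))) + 5*0 = 15*(5*(6*(1 + 12))) + 0 = 15*(5*(6*13)) + 0 = 15*(5*78) + 0 = 15*390 + 0 = 5850 + 0 = 5850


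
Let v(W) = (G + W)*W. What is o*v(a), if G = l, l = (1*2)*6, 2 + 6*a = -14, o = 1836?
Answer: -45696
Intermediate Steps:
a = -8/3 (a = -1/3 + (1/6)*(-14) = -1/3 - 7/3 = -8/3 ≈ -2.6667)
l = 12 (l = 2*6 = 12)
G = 12
v(W) = W*(12 + W) (v(W) = (12 + W)*W = W*(12 + W))
o*v(a) = 1836*(-8*(12 - 8/3)/3) = 1836*(-8/3*28/3) = 1836*(-224/9) = -45696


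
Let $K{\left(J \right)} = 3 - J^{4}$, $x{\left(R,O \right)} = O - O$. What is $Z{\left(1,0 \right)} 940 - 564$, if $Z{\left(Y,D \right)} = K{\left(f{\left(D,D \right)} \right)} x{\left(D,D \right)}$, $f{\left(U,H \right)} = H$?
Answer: $-564$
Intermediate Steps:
$x{\left(R,O \right)} = 0$
$Z{\left(Y,D \right)} = 0$ ($Z{\left(Y,D \right)} = \left(3 - D^{4}\right) 0 = 0$)
$Z{\left(1,0 \right)} 940 - 564 = 0 \cdot 940 - 564 = 0 - 564 = -564$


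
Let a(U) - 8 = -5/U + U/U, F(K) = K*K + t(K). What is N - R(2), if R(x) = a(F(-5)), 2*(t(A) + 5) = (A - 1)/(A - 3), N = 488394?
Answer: 79606795/163 ≈ 4.8839e+5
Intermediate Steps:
t(A) = -5 + (-1 + A)/(2*(-3 + A)) (t(A) = -5 + ((A - 1)/(A - 3))/2 = -5 + ((-1 + A)/(-3 + A))/2 = -5 + (-1 + A)/(2*(-3 + A)))
F(K) = K**2 + (29 - 9*K)/(2*(-3 + K)) (F(K) = K*K + (29 - 9*K)/(2*(-3 + K)) = K**2 + (29 - 9*K)/(2*(-3 + K)))
a(U) = 9 - 5/U (a(U) = 8 + (-5/U + U/U) = 8 + (-5/U + 1) = 8 + (1 - 5/U) = 9 - 5/U)
R(x) = 1427/163 (R(x) = 9 - 5*2*(-3 - 5)/(29 - 9*(-5) + 2*(-5)**2*(-3 - 5)) = 9 - 5*(-16/(29 + 45 + 2*25*(-8))) = 9 - 5*(-16/(29 + 45 - 400)) = 9 - 5/((1/2)*(-1/8)*(-326)) = 9 - 5/163/8 = 9 - 5*8/163 = 9 - 40/163 = 1427/163)
N - R(2) = 488394 - 1*1427/163 = 488394 - 1427/163 = 79606795/163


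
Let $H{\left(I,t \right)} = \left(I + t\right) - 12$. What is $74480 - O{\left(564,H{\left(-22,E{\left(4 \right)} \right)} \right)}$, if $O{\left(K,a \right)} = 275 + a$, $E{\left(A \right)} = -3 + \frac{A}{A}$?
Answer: $74241$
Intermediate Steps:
$E{\left(A \right)} = -2$ ($E{\left(A \right)} = -3 + 1 = -2$)
$H{\left(I,t \right)} = -12 + I + t$
$74480 - O{\left(564,H{\left(-22,E{\left(4 \right)} \right)} \right)} = 74480 - \left(275 - 36\right) = 74480 - 239 = 74241$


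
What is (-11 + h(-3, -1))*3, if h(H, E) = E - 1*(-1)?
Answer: -33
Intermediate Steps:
h(H, E) = 1 + E (h(H, E) = E + 1 = 1 + E)
(-11 + h(-3, -1))*3 = (-11 + (1 - 1))*3 = (-11 + 0)*3 = -11*3 = -33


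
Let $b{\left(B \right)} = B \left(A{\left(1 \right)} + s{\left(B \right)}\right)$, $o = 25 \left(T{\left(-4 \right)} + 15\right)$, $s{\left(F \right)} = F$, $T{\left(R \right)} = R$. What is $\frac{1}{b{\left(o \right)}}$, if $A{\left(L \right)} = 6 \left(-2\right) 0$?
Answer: $\frac{1}{75625} \approx 1.3223 \cdot 10^{-5}$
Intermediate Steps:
$A{\left(L \right)} = 0$ ($A{\left(L \right)} = \left(-12\right) 0 = 0$)
$o = 275$ ($o = 25 \left(-4 + 15\right) = 25 \cdot 11 = 275$)
$b{\left(B \right)} = B^{2}$ ($b{\left(B \right)} = B \left(0 + B\right) = B B = B^{2}$)
$\frac{1}{b{\left(o \right)}} = \frac{1}{275^{2}} = \frac{1}{75625}$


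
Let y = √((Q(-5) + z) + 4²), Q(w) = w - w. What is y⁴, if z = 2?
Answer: 324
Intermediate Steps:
Q(w) = 0
y = 3*√2 (y = √((0 + 2) + 4²) = √(2 + 16) = √18 = 3*√2 ≈ 4.2426)
y⁴ = (3*√2)⁴ = 324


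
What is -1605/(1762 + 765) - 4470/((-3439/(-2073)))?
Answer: -1232709735/457387 ≈ -2695.1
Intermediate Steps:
-1605/(1762 + 765) - 4470/((-3439/(-2073))) = -1605/2527 - 4470/((-3439*(-1/2073))) = -1605*1/2527 - 4470/3439/2073 = -1605/2527 - 4470*2073/3439 = -1605/2527 - 9266310/3439 = -1232709735/457387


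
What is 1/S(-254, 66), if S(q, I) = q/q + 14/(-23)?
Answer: 23/9 ≈ 2.5556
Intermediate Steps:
S(q, I) = 9/23 (S(q, I) = 1 + 14*(-1/23) = 1 - 14/23 = 9/23)
1/S(-254, 66) = 1/(9/23) = 23/9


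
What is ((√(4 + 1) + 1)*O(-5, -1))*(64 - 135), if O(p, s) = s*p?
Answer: -355 - 355*√5 ≈ -1148.8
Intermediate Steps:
O(p, s) = p*s
((√(4 + 1) + 1)*O(-5, -1))*(64 - 135) = ((√(4 + 1) + 1)*(-5*(-1)))*(64 - 135) = ((√5 + 1)*5)*(-71) = ((1 + √5)*5)*(-71) = (5 + 5*√5)*(-71) = -355 - 355*√5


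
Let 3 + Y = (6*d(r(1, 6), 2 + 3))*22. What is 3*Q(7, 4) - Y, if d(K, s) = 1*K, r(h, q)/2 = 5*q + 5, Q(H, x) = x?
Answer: -9225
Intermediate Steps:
r(h, q) = 10 + 10*q (r(h, q) = 2*(5*q + 5) = 2*(5 + 5*q) = 10 + 10*q)
d(K, s) = K
Y = 9237 (Y = -3 + (6*(10 + 10*6))*22 = -3 + (6*(10 + 60))*22 = -3 + (6*70)*22 = -3 + 420*22 = -3 + 9240 = 9237)
3*Q(7, 4) - Y = 3*4 - 1*9237 = 12 - 9237 = -9225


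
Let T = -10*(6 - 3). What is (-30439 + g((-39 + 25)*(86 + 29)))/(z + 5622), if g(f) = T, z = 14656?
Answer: -30469/20278 ≈ -1.5026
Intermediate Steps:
T = -30 (T = -10*3 = -30)
g(f) = -30
(-30439 + g((-39 + 25)*(86 + 29)))/(z + 5622) = (-30439 - 30)/(14656 + 5622) = -30469/20278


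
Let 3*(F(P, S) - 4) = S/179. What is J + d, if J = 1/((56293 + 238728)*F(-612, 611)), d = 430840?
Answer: 350687792639297/813962939 ≈ 4.3084e+5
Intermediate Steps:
F(P, S) = 4 + S/537 (F(P, S) = 4 + (S/179)/3 = 4 + S/537)
J = 537/813962939 (J = 1/((56293 + 238728)*(4 + (1/537)*611)) = 1/(295021*(4 + 611/537)) = 1/(295021*(2759/537)) = (1/295021)*(537/2759) = 537/813962939 ≈ 6.5973e-7)
J + d = 537/813962939 + 430840 = 350687792639297/813962939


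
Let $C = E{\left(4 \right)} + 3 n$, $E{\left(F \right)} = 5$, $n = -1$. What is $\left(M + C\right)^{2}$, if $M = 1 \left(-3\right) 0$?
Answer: $4$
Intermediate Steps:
$C = 2$ ($C = 5 + 3 \left(-1\right) = 5 - 3 = 2$)
$M = 0$ ($M = \left(-3\right) 0 = 0$)
$\left(M + C\right)^{2} = \left(0 + 2\right)^{2} = 2^{2} = 4$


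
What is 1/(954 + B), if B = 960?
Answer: 1/1914 ≈ 0.00052247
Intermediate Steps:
1/(954 + B) = 1/(954 + 960) = 1/1914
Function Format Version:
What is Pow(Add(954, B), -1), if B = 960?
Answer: Rational(1, 1914) ≈ 0.00052247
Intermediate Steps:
Pow(Add(954, B), -1) = Pow(Add(954, 960), -1) = Pow(1914, -1) = Rational(1, 1914)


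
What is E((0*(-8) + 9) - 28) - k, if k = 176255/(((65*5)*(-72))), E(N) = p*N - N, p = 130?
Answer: -11435429/4680 ≈ -2443.5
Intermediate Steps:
E(N) = 129*N (E(N) = 130*N - N = 129*N)
k = -35251/4680 (k = 176255/((325*(-72))) = 176255/(-23400) = 176255*(-1/23400) = -35251/4680 ≈ -7.5323)
E((0*(-8) + 9) - 28) - k = 129*((0*(-8) + 9) - 28) - 1*(-35251/4680) = 129*((0 + 9) - 28) + 35251/4680 = 129*(9 - 28) + 35251/4680 = 129*(-19) + 35251/4680 = -2451 + 35251/4680 = -11435429/4680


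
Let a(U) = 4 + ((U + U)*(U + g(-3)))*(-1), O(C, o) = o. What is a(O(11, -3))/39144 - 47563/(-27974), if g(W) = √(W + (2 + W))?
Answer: 66479087/39107652 + I/3262 ≈ 1.6999 + 0.00030656*I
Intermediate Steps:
g(W) = √(2 + 2*W)
a(U) = 4 - 2*U*(U + 2*I) (a(U) = 4 + ((U + U)*(U + √(2 + 2*(-3))))*(-1) = 4 + ((2*U)*(U + √(2 - 6)))*(-1) = 4 + ((2*U)*(U + √(-4)))*(-1) = 4 + ((2*U)*(U + 2*I))*(-1) = 4 + (2*U*(U + 2*I))*(-1) = 4 - 2*U*(U + 2*I))
a(O(11, -3))/39144 - 47563/(-27974) = (4 - 2*(-3)² - 4*I*(-3))/39144 - 47563/(-27974) = (4 - 2*9 + 12*I)*(1/39144) - 47563*(-1/27974) = (4 - 18 + 12*I)*(1/39144) + 47563/27974 = (-14 + 12*I)*(1/39144) + 47563/27974 = (-1/2796 + I/3262) + 47563/27974 = 66479087/39107652 + I/3262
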